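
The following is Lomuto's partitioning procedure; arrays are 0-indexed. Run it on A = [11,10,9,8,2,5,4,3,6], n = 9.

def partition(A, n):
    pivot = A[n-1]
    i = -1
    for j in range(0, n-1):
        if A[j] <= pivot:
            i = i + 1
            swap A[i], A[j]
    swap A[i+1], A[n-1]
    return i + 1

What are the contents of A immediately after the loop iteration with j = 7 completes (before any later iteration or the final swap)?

[2,5,4,3,11,10,9,8,6]

pivot=6, i=-1
j=0: 11>6, skip
j=1: 10>6, skip
j=2: 9>6, skip
j=3: 8>6, skip
j=4: 2≤6, i=0, swap(0,4) ⇒ [2,10,9,8,11,5,4,3,6]
j=5: 5≤6, i=1, swap(1,5) ⇒ [2,5,9,8,11,10,4,3,6]
j=6: 4≤6, i=2, swap(2,6) ⇒ [2,5,4,8,11,10,9,3,6]
j=7: 3≤6, i=3, swap(3,7) ⇒ [2,5,4,3,11,10,9,8,6]
(after j=7) A = [2,5,4,3,11,10,9,8,6]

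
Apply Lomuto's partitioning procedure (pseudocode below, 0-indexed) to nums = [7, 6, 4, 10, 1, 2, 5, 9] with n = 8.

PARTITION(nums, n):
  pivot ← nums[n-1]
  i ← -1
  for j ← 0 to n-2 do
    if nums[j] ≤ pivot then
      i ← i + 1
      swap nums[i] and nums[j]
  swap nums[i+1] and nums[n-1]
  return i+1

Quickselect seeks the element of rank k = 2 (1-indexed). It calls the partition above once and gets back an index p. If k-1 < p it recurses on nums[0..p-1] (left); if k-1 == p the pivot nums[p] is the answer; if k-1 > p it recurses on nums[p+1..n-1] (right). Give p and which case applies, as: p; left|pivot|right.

6; left

pivot = nums[7] = 9; i = -1
j=0: nums[0]=7 ≤ 9 → i=0, swap nums[0],nums[0] (no change) → [7, 6, 4, 10, 1, 2, 5, 9]
j=1: nums[1]=6 ≤ 9 → i=1, swap nums[1],nums[1] (no change) → [7, 6, 4, 10, 1, 2, 5, 9]
j=2: nums[2]=4 ≤ 9 → i=2, swap nums[2],nums[2] (no change) → [7, 6, 4, 10, 1, 2, 5, 9]
j=3: nums[3]=10 > 9 → no swap
j=4: nums[4]=1 ≤ 9 → i=3, swap nums[3],nums[4] → [7, 6, 4, 1, 10, 2, 5, 9]
j=5: nums[5]=2 ≤ 9 → i=4, swap nums[4],nums[5] → [7, 6, 4, 1, 2, 10, 5, 9]
j=6: nums[6]=5 ≤ 9 → i=5, swap nums[5],nums[6] → [7, 6, 4, 1, 2, 5, 10, 9]
final swap nums[6],nums[7] → [7, 6, 4, 1, 2, 5, 9, 10]; return 6
p = 6; k-1 = 1 < 6 ⇒ left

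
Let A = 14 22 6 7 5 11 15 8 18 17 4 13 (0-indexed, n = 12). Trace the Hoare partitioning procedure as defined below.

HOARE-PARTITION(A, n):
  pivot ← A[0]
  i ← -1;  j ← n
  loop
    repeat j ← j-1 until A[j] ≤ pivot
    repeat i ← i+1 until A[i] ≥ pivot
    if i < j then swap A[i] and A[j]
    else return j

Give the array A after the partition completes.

13 4 6 7 5 11 8 15 18 17 22 14

pivot = A[0] = 14; i = -1, j = 12
j→11 (A[11]=13≤14), i→0 (A[0]=14≥14); i<j, swap → 13 22 6 7 5 11 15 8 18 17 4 14
j→10 (A[10]=4≤14), i→1 (A[1]=22≥14); i<j, swap → 13 4 6 7 5 11 15 8 18 17 22 14
j→7 (A[7]=8≤14), i→6 (A[6]=15≥14); i<j, swap → 13 4 6 7 5 11 8 15 18 17 22 14
j→6, i→7; i≥j, return j=6. A = 13 4 6 7 5 11 8 15 18 17 22 14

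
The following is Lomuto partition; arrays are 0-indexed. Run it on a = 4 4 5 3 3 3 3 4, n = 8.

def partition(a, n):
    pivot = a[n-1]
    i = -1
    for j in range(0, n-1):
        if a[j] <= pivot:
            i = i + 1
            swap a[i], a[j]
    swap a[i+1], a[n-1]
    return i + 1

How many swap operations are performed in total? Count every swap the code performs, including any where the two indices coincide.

pivot = a[7] = 4; i = -1
j=0: a[0]=4 ≤ 4 → i=0, swap a[0],a[0] (no change) → 4 4 5 3 3 3 3 4
j=1: a[1]=4 ≤ 4 → i=1, swap a[1],a[1] (no change) → 4 4 5 3 3 3 3 4
j=2: a[2]=5 > 4 → no swap
j=3: a[3]=3 ≤ 4 → i=2, swap a[2],a[3] → 4 4 3 5 3 3 3 4
j=4: a[4]=3 ≤ 4 → i=3, swap a[3],a[4] → 4 4 3 3 5 3 3 4
j=5: a[5]=3 ≤ 4 → i=4, swap a[4],a[5] → 4 4 3 3 3 5 3 4
j=6: a[6]=3 ≤ 4 → i=5, swap a[5],a[6] → 4 4 3 3 3 3 5 4
final swap a[6],a[7] → 4 4 3 3 3 3 4 5; return 6

7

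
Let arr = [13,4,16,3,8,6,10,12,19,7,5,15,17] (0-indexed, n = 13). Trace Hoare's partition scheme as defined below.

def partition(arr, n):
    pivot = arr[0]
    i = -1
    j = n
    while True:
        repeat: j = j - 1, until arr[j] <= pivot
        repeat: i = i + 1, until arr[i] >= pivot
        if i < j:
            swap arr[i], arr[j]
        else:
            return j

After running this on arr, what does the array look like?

[5,4,7,3,8,6,10,12,19,16,13,15,17]

pivot = arr[0] = 13; i = -1, j = 13
j→10 (arr[10]=5≤13), i→0 (arr[0]=13≥13); i<j, swap → [5,4,16,3,8,6,10,12,19,7,13,15,17]
j→9 (arr[9]=7≤13), i→2 (arr[2]=16≥13); i<j, swap → [5,4,7,3,8,6,10,12,19,16,13,15,17]
j→7, i→8; i≥j, return j=7. arr = [5,4,7,3,8,6,10,12,19,16,13,15,17]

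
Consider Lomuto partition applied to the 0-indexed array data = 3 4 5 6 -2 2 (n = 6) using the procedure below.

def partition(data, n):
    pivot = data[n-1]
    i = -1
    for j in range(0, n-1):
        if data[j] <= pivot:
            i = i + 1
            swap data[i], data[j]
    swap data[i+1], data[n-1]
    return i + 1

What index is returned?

1

pivot = data[5] = 2; i = -1
j=0: data[0]=3 > 2 → no swap
j=1: data[1]=4 > 2 → no swap
j=2: data[2]=5 > 2 → no swap
j=3: data[3]=6 > 2 → no swap
j=4: data[4]=-2 ≤ 2 → i=0, swap data[0],data[4] → -2 4 5 6 3 2
final swap data[1],data[5] → -2 2 5 6 3 4; return 1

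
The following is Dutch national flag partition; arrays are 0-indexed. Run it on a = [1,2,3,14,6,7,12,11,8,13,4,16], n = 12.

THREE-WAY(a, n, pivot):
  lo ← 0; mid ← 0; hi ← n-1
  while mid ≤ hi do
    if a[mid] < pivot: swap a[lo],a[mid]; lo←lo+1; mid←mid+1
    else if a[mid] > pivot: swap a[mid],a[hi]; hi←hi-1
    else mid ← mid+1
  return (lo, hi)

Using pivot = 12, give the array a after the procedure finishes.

pivot = 12; lo=0, mid=0, hi=11
a[mid]=1<12: swap a[0],a[0]; lo=1,mid=1 → [1,2,3,14,6,7,12,11,8,13,4,16]
a[mid]=2<12: swap a[1],a[1]; lo=2,mid=2 → [1,2,3,14,6,7,12,11,8,13,4,16]
a[mid]=3<12: swap a[2],a[2]; lo=3,mid=3 → [1,2,3,14,6,7,12,11,8,13,4,16]
a[mid]=14>12: swap a[3],a[11]; hi=10 → [1,2,3,16,6,7,12,11,8,13,4,14]
a[mid]=16>12: swap a[3],a[10]; hi=9 → [1,2,3,4,6,7,12,11,8,13,16,14]
a[mid]=4<12: swap a[3],a[3]; lo=4,mid=4 → [1,2,3,4,6,7,12,11,8,13,16,14]
a[mid]=6<12: swap a[4],a[4]; lo=5,mid=5 → [1,2,3,4,6,7,12,11,8,13,16,14]
a[mid]=7<12: swap a[5],a[5]; lo=6,mid=6 → [1,2,3,4,6,7,12,11,8,13,16,14]
a[mid]=12=12: mid=7
a[mid]=11<12: swap a[6],a[7]; lo=7,mid=8 → [1,2,3,4,6,7,11,12,8,13,16,14]
a[mid]=8<12: swap a[7],a[8]; lo=8,mid=9 → [1,2,3,4,6,7,11,8,12,13,16,14]
a[mid]=13>12: swap a[9],a[9]; hi=8 → [1,2,3,4,6,7,11,8,12,13,16,14]
end: lo=8, hi=8; a = [1,2,3,4,6,7,11,8,12,13,16,14]

[1,2,3,4,6,7,11,8,12,13,16,14]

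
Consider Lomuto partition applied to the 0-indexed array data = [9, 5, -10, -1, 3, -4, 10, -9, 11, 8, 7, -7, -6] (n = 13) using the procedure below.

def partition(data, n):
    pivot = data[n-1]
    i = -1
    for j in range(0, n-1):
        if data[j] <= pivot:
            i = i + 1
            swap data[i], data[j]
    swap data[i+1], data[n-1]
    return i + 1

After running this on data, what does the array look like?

pivot = data[12] = -6; i = -1
j=0: data[0]=9 > -6 → no swap
j=1: data[1]=5 > -6 → no swap
j=2: data[2]=-10 ≤ -6 → i=0, swap data[0],data[2] → [-10, 5, 9, -1, 3, -4, 10, -9, 11, 8, 7, -7, -6]
j=3: data[3]=-1 > -6 → no swap
j=4: data[4]=3 > -6 → no swap
j=5: data[5]=-4 > -6 → no swap
j=6: data[6]=10 > -6 → no swap
j=7: data[7]=-9 ≤ -6 → i=1, swap data[1],data[7] → [-10, -9, 9, -1, 3, -4, 10, 5, 11, 8, 7, -7, -6]
j=8: data[8]=11 > -6 → no swap
j=9: data[9]=8 > -6 → no swap
j=10: data[10]=7 > -6 → no swap
j=11: data[11]=-7 ≤ -6 → i=2, swap data[2],data[11] → [-10, -9, -7, -1, 3, -4, 10, 5, 11, 8, 7, 9, -6]
final swap data[3],data[12] → [-10, -9, -7, -6, 3, -4, 10, 5, 11, 8, 7, 9, -1]; return 3

[-10, -9, -7, -6, 3, -4, 10, 5, 11, 8, 7, 9, -1]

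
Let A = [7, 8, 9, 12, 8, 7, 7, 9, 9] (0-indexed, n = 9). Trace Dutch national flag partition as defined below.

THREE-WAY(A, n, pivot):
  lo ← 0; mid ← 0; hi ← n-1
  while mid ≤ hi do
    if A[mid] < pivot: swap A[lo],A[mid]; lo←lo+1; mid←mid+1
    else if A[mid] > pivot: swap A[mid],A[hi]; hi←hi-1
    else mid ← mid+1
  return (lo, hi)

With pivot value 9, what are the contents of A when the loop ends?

[7, 8, 8, 7, 7, 9, 9, 9, 12]

pivot = 9; lo=0, mid=0, hi=8
A[mid]=7<9: swap A[0],A[0]; lo=1,mid=1 → [7, 8, 9, 12, 8, 7, 7, 9, 9]
A[mid]=8<9: swap A[1],A[1]; lo=2,mid=2 → [7, 8, 9, 12, 8, 7, 7, 9, 9]
A[mid]=9=9: mid=3
A[mid]=12>9: swap A[3],A[8]; hi=7 → [7, 8, 9, 9, 8, 7, 7, 9, 12]
A[mid]=9=9: mid=4
A[mid]=8<9: swap A[2],A[4]; lo=3,mid=5 → [7, 8, 8, 9, 9, 7, 7, 9, 12]
A[mid]=7<9: swap A[3],A[5]; lo=4,mid=6 → [7, 8, 8, 7, 9, 9, 7, 9, 12]
A[mid]=7<9: swap A[4],A[6]; lo=5,mid=7 → [7, 8, 8, 7, 7, 9, 9, 9, 12]
A[mid]=9=9: mid=8
end: lo=5, hi=7; A = [7, 8, 8, 7, 7, 9, 9, 9, 12]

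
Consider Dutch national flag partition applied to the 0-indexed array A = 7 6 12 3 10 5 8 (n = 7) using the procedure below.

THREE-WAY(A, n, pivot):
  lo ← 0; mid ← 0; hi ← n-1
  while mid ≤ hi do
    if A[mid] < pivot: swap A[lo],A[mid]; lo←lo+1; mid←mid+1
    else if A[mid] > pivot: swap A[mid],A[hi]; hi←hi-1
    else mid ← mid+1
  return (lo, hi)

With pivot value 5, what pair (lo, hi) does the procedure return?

pivot = 5; lo=0, mid=0, hi=6
A[mid]=7>5: swap A[0],A[6]; hi=5 → 8 6 12 3 10 5 7
A[mid]=8>5: swap A[0],A[5]; hi=4 → 5 6 12 3 10 8 7
A[mid]=5=5: mid=1
A[mid]=6>5: swap A[1],A[4]; hi=3 → 5 10 12 3 6 8 7
A[mid]=10>5: swap A[1],A[3]; hi=2 → 5 3 12 10 6 8 7
A[mid]=3<5: swap A[0],A[1]; lo=1,mid=2 → 3 5 12 10 6 8 7
A[mid]=12>5: swap A[2],A[2]; hi=1 → 3 5 12 10 6 8 7
end: lo=1, hi=1; A = 3 5 12 10 6 8 7

(1, 1)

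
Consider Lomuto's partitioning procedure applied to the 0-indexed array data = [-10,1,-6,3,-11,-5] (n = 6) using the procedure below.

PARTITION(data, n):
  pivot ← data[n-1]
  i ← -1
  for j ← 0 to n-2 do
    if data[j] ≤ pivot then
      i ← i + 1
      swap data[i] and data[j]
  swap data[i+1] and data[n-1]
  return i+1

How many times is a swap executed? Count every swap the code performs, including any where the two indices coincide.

pivot = data[5] = -5; i = -1
j=0: data[0]=-10 ≤ -5 → i=0, swap data[0],data[0] (no change) → [-10,1,-6,3,-11,-5]
j=1: data[1]=1 > -5 → no swap
j=2: data[2]=-6 ≤ -5 → i=1, swap data[1],data[2] → [-10,-6,1,3,-11,-5]
j=3: data[3]=3 > -5 → no swap
j=4: data[4]=-11 ≤ -5 → i=2, swap data[2],data[4] → [-10,-6,-11,3,1,-5]
final swap data[3],data[5] → [-10,-6,-11,-5,1,3]; return 3

4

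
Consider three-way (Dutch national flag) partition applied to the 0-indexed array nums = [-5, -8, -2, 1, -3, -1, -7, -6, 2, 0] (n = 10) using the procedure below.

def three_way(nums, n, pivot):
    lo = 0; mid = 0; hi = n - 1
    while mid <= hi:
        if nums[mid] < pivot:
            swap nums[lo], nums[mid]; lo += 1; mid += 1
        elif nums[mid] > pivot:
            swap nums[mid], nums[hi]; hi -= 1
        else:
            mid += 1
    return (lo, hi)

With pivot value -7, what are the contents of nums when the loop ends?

[-8, -7, 1, -3, -1, -2, -6, 2, 0, -5]

pivot = -7; lo=0, mid=0, hi=9
nums[mid]=-5>-7: swap nums[0],nums[9]; hi=8 → [0, -8, -2, 1, -3, -1, -7, -6, 2, -5]
nums[mid]=0>-7: swap nums[0],nums[8]; hi=7 → [2, -8, -2, 1, -3, -1, -7, -6, 0, -5]
nums[mid]=2>-7: swap nums[0],nums[7]; hi=6 → [-6, -8, -2, 1, -3, -1, -7, 2, 0, -5]
nums[mid]=-6>-7: swap nums[0],nums[6]; hi=5 → [-7, -8, -2, 1, -3, -1, -6, 2, 0, -5]
nums[mid]=-7=-7: mid=1
nums[mid]=-8<-7: swap nums[0],nums[1]; lo=1,mid=2 → [-8, -7, -2, 1, -3, -1, -6, 2, 0, -5]
nums[mid]=-2>-7: swap nums[2],nums[5]; hi=4 → [-8, -7, -1, 1, -3, -2, -6, 2, 0, -5]
nums[mid]=-1>-7: swap nums[2],nums[4]; hi=3 → [-8, -7, -3, 1, -1, -2, -6, 2, 0, -5]
nums[mid]=-3>-7: swap nums[2],nums[3]; hi=2 → [-8, -7, 1, -3, -1, -2, -6, 2, 0, -5]
nums[mid]=1>-7: swap nums[2],nums[2]; hi=1 → [-8, -7, 1, -3, -1, -2, -6, 2, 0, -5]
end: lo=1, hi=1; nums = [-8, -7, 1, -3, -1, -2, -6, 2, 0, -5]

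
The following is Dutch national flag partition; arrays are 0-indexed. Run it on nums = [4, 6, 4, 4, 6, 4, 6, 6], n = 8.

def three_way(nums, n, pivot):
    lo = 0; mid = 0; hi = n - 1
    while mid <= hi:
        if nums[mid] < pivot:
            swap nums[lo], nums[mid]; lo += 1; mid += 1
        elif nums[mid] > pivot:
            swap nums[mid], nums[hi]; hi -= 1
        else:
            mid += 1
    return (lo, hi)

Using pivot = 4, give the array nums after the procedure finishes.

[4, 4, 4, 4, 6, 6, 6, 6]

pivot = 4; lo=0, mid=0, hi=7
nums[mid]=4=4: mid=1
nums[mid]=6>4: swap nums[1],nums[7]; hi=6 → [4, 6, 4, 4, 6, 4, 6, 6]
nums[mid]=6>4: swap nums[1],nums[6]; hi=5 → [4, 6, 4, 4, 6, 4, 6, 6]
nums[mid]=6>4: swap nums[1],nums[5]; hi=4 → [4, 4, 4, 4, 6, 6, 6, 6]
nums[mid]=4=4: mid=2
nums[mid]=4=4: mid=3
nums[mid]=4=4: mid=4
nums[mid]=6>4: swap nums[4],nums[4]; hi=3 → [4, 4, 4, 4, 6, 6, 6, 6]
end: lo=0, hi=3; nums = [4, 4, 4, 4, 6, 6, 6, 6]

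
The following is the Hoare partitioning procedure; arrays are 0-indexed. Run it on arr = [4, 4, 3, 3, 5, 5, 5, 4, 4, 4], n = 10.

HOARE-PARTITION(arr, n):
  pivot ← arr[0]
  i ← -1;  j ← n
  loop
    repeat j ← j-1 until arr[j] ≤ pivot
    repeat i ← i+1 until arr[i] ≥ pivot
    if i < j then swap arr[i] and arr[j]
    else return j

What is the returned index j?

pivot = arr[0] = 4; i = -1, j = 10
j→9 (arr[9]=4≤4), i→0 (arr[0]=4≥4); i<j, swap → [4, 4, 3, 3, 5, 5, 5, 4, 4, 4]
j→8 (arr[8]=4≤4), i→1 (arr[1]=4≥4); i<j, swap → [4, 4, 3, 3, 5, 5, 5, 4, 4, 4]
j→7 (arr[7]=4≤4), i→4 (arr[4]=5≥4); i<j, swap → [4, 4, 3, 3, 4, 5, 5, 5, 4, 4]
j→4, i→5; i≥j, return j=4. arr = [4, 4, 3, 3, 4, 5, 5, 5, 4, 4]

4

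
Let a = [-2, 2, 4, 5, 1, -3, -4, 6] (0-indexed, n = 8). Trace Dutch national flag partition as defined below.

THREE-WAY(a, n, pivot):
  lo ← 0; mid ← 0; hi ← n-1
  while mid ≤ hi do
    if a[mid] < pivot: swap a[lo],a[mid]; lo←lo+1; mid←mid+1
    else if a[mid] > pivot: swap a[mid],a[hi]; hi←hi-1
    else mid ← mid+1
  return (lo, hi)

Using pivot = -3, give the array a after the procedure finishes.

[-4, -3, 5, 1, 4, 2, 6, -2]

lo=0 mid=0 hi=7
-2>-3: swap(0,7), hi=6 ⇒ [6, 2, 4, 5, 1, -3, -4, -2]
6>-3: swap(0,6), hi=5 ⇒ [-4, 2, 4, 5, 1, -3, 6, -2]
-4<-3: swap(0,0), lo=1 mid=1 ⇒ [-4, 2, 4, 5, 1, -3, 6, -2]
2>-3: swap(1,5), hi=4 ⇒ [-4, -3, 4, 5, 1, 2, 6, -2]
-3=-3: mid=2
4>-3: swap(2,4), hi=3 ⇒ [-4, -3, 1, 5, 4, 2, 6, -2]
1>-3: swap(2,3), hi=2 ⇒ [-4, -3, 5, 1, 4, 2, 6, -2]
5>-3: swap(2,2), hi=1 ⇒ [-4, -3, 5, 1, 4, 2, 6, -2]
done. lo=1 hi=1; a=[-4, -3, 5, 1, 4, 2, 6, -2]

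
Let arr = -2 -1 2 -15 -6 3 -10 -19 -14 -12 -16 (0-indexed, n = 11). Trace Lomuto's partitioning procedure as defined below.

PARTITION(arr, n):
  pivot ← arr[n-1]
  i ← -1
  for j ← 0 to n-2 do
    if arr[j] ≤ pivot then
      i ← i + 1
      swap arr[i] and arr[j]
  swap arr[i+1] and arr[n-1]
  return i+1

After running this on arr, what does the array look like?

pivot=-16, i=-1
j=0: -2>-16, skip
j=1: -1>-16, skip
j=2: 2>-16, skip
j=3: -15>-16, skip
j=4: -6>-16, skip
j=5: 3>-16, skip
j=6: -10>-16, skip
j=7: -19≤-16, i=0, swap(0,7) ⇒ -19 -1 2 -15 -6 3 -10 -2 -14 -12 -16
j=8: -14>-16, skip
j=9: -12>-16, skip
swap(1,10) ⇒ -19 -16 2 -15 -6 3 -10 -2 -14 -12 -1; return 1

-19 -16 2 -15 -6 3 -10 -2 -14 -12 -1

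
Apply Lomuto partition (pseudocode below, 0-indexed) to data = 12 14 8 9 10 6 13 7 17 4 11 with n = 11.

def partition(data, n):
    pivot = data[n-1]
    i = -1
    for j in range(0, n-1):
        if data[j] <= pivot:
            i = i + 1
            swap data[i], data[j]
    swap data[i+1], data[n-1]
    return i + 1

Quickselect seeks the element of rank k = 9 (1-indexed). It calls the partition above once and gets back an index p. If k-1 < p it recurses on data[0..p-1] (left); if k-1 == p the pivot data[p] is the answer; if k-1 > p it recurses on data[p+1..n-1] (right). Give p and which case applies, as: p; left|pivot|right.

6; right

pivot = data[10] = 11; i = -1
j=0: data[0]=12 > 11 → no swap
j=1: data[1]=14 > 11 → no swap
j=2: data[2]=8 ≤ 11 → i=0, swap data[0],data[2] → 8 14 12 9 10 6 13 7 17 4 11
j=3: data[3]=9 ≤ 11 → i=1, swap data[1],data[3] → 8 9 12 14 10 6 13 7 17 4 11
j=4: data[4]=10 ≤ 11 → i=2, swap data[2],data[4] → 8 9 10 14 12 6 13 7 17 4 11
j=5: data[5]=6 ≤ 11 → i=3, swap data[3],data[5] → 8 9 10 6 12 14 13 7 17 4 11
j=6: data[6]=13 > 11 → no swap
j=7: data[7]=7 ≤ 11 → i=4, swap data[4],data[7] → 8 9 10 6 7 14 13 12 17 4 11
j=8: data[8]=17 > 11 → no swap
j=9: data[9]=4 ≤ 11 → i=5, swap data[5],data[9] → 8 9 10 6 7 4 13 12 17 14 11
final swap data[6],data[10] → 8 9 10 6 7 4 11 12 17 14 13; return 6
p = 6; k-1 = 8 > 6 ⇒ right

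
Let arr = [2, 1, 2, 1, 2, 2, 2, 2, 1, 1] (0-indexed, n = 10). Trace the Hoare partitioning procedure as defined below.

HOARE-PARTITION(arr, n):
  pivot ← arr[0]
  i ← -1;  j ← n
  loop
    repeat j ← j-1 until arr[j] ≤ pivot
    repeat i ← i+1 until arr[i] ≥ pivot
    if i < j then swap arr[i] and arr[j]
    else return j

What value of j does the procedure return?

pivot = arr[0] = 2; i = -1, j = 10
j→9 (arr[9]=1≤2), i→0 (arr[0]=2≥2); i<j, swap → [1, 1, 2, 1, 2, 2, 2, 2, 1, 2]
j→8 (arr[8]=1≤2), i→2 (arr[2]=2≥2); i<j, swap → [1, 1, 1, 1, 2, 2, 2, 2, 2, 2]
j→7 (arr[7]=2≤2), i→4 (arr[4]=2≥2); i<j, swap → [1, 1, 1, 1, 2, 2, 2, 2, 2, 2]
j→6 (arr[6]=2≤2), i→5 (arr[5]=2≥2); i<j, swap → [1, 1, 1, 1, 2, 2, 2, 2, 2, 2]
j→5, i→6; i≥j, return j=5. arr = [1, 1, 1, 1, 2, 2, 2, 2, 2, 2]

5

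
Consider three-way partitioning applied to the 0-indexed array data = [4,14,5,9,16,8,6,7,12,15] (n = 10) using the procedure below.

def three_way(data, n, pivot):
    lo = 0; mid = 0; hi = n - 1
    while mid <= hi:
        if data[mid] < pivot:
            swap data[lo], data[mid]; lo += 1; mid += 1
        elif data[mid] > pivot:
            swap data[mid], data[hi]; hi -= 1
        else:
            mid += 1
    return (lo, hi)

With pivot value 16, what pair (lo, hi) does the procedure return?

(9, 9)

pivot = 16; lo=0, mid=0, hi=9
data[mid]=4<16: swap data[0],data[0]; lo=1,mid=1 → [4,14,5,9,16,8,6,7,12,15]
data[mid]=14<16: swap data[1],data[1]; lo=2,mid=2 → [4,14,5,9,16,8,6,7,12,15]
data[mid]=5<16: swap data[2],data[2]; lo=3,mid=3 → [4,14,5,9,16,8,6,7,12,15]
data[mid]=9<16: swap data[3],data[3]; lo=4,mid=4 → [4,14,5,9,16,8,6,7,12,15]
data[mid]=16=16: mid=5
data[mid]=8<16: swap data[4],data[5]; lo=5,mid=6 → [4,14,5,9,8,16,6,7,12,15]
data[mid]=6<16: swap data[5],data[6]; lo=6,mid=7 → [4,14,5,9,8,6,16,7,12,15]
data[mid]=7<16: swap data[6],data[7]; lo=7,mid=8 → [4,14,5,9,8,6,7,16,12,15]
data[mid]=12<16: swap data[7],data[8]; lo=8,mid=9 → [4,14,5,9,8,6,7,12,16,15]
data[mid]=15<16: swap data[8],data[9]; lo=9,mid=10 → [4,14,5,9,8,6,7,12,15,16]
end: lo=9, hi=9; data = [4,14,5,9,8,6,7,12,15,16]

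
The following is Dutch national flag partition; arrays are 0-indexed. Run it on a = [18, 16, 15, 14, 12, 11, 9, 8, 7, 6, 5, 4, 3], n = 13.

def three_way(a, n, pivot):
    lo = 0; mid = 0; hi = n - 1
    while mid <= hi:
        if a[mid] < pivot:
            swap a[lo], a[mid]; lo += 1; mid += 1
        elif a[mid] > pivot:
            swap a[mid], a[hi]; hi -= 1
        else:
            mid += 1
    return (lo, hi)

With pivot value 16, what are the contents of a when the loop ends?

pivot = 16; lo=0, mid=0, hi=12
a[mid]=18>16: swap a[0],a[12]; hi=11 → [3, 16, 15, 14, 12, 11, 9, 8, 7, 6, 5, 4, 18]
a[mid]=3<16: swap a[0],a[0]; lo=1,mid=1 → [3, 16, 15, 14, 12, 11, 9, 8, 7, 6, 5, 4, 18]
a[mid]=16=16: mid=2
a[mid]=15<16: swap a[1],a[2]; lo=2,mid=3 → [3, 15, 16, 14, 12, 11, 9, 8, 7, 6, 5, 4, 18]
a[mid]=14<16: swap a[2],a[3]; lo=3,mid=4 → [3, 15, 14, 16, 12, 11, 9, 8, 7, 6, 5, 4, 18]
a[mid]=12<16: swap a[3],a[4]; lo=4,mid=5 → [3, 15, 14, 12, 16, 11, 9, 8, 7, 6, 5, 4, 18]
a[mid]=11<16: swap a[4],a[5]; lo=5,mid=6 → [3, 15, 14, 12, 11, 16, 9, 8, 7, 6, 5, 4, 18]
a[mid]=9<16: swap a[5],a[6]; lo=6,mid=7 → [3, 15, 14, 12, 11, 9, 16, 8, 7, 6, 5, 4, 18]
a[mid]=8<16: swap a[6],a[7]; lo=7,mid=8 → [3, 15, 14, 12, 11, 9, 8, 16, 7, 6, 5, 4, 18]
a[mid]=7<16: swap a[7],a[8]; lo=8,mid=9 → [3, 15, 14, 12, 11, 9, 8, 7, 16, 6, 5, 4, 18]
a[mid]=6<16: swap a[8],a[9]; lo=9,mid=10 → [3, 15, 14, 12, 11, 9, 8, 7, 6, 16, 5, 4, 18]
a[mid]=5<16: swap a[9],a[10]; lo=10,mid=11 → [3, 15, 14, 12, 11, 9, 8, 7, 6, 5, 16, 4, 18]
a[mid]=4<16: swap a[10],a[11]; lo=11,mid=12 → [3, 15, 14, 12, 11, 9, 8, 7, 6, 5, 4, 16, 18]
end: lo=11, hi=11; a = [3, 15, 14, 12, 11, 9, 8, 7, 6, 5, 4, 16, 18]

[3, 15, 14, 12, 11, 9, 8, 7, 6, 5, 4, 16, 18]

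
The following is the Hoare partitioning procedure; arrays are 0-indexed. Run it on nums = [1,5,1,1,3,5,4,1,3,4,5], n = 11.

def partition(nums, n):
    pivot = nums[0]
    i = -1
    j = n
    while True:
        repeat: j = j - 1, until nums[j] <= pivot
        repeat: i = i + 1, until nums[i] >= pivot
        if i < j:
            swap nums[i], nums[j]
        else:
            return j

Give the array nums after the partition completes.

pivot = nums[0] = 1; i = -1, j = 11
j→7 (nums[7]=1≤1), i→0 (nums[0]=1≥1); i<j, swap → [1,5,1,1,3,5,4,1,3,4,5]
j→3 (nums[3]=1≤1), i→1 (nums[1]=5≥1); i<j, swap → [1,1,1,5,3,5,4,1,3,4,5]
j→2, i→2; i≥j, return j=2. nums = [1,1,1,5,3,5,4,1,3,4,5]

[1,1,1,5,3,5,4,1,3,4,5]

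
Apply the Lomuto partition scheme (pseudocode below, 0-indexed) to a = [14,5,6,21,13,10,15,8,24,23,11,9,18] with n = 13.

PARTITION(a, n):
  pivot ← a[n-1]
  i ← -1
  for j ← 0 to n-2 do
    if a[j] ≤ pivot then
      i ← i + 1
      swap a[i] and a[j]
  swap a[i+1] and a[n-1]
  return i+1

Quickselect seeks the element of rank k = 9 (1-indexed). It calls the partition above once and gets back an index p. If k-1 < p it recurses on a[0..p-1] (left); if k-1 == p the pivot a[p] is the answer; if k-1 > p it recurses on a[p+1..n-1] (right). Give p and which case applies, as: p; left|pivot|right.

9; left

pivot=18, i=-1
j=0: 14≤18, i=0, swap(0,0) ⇒ [14,5,6,21,13,10,15,8,24,23,11,9,18]
j=1: 5≤18, i=1, swap(1,1) ⇒ [14,5,6,21,13,10,15,8,24,23,11,9,18]
j=2: 6≤18, i=2, swap(2,2) ⇒ [14,5,6,21,13,10,15,8,24,23,11,9,18]
j=3: 21>18, skip
j=4: 13≤18, i=3, swap(3,4) ⇒ [14,5,6,13,21,10,15,8,24,23,11,9,18]
j=5: 10≤18, i=4, swap(4,5) ⇒ [14,5,6,13,10,21,15,8,24,23,11,9,18]
j=6: 15≤18, i=5, swap(5,6) ⇒ [14,5,6,13,10,15,21,8,24,23,11,9,18]
j=7: 8≤18, i=6, swap(6,7) ⇒ [14,5,6,13,10,15,8,21,24,23,11,9,18]
j=8: 24>18, skip
j=9: 23>18, skip
j=10: 11≤18, i=7, swap(7,10) ⇒ [14,5,6,13,10,15,8,11,24,23,21,9,18]
j=11: 9≤18, i=8, swap(8,11) ⇒ [14,5,6,13,10,15,8,11,9,23,21,24,18]
swap(9,12) ⇒ [14,5,6,13,10,15,8,11,9,18,21,24,23]; return 9
p = 9; k-1 = 8 < 9 ⇒ left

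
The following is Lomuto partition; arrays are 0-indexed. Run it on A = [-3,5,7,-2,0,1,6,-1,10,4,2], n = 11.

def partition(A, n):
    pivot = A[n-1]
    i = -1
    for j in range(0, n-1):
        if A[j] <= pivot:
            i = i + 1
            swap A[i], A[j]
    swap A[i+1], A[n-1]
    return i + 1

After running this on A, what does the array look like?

pivot = A[10] = 2; i = -1
j=0: A[0]=-3 ≤ 2 → i=0, swap A[0],A[0] (no change) → [-3,5,7,-2,0,1,6,-1,10,4,2]
j=1: A[1]=5 > 2 → no swap
j=2: A[2]=7 > 2 → no swap
j=3: A[3]=-2 ≤ 2 → i=1, swap A[1],A[3] → [-3,-2,7,5,0,1,6,-1,10,4,2]
j=4: A[4]=0 ≤ 2 → i=2, swap A[2],A[4] → [-3,-2,0,5,7,1,6,-1,10,4,2]
j=5: A[5]=1 ≤ 2 → i=3, swap A[3],A[5] → [-3,-2,0,1,7,5,6,-1,10,4,2]
j=6: A[6]=6 > 2 → no swap
j=7: A[7]=-1 ≤ 2 → i=4, swap A[4],A[7] → [-3,-2,0,1,-1,5,6,7,10,4,2]
j=8: A[8]=10 > 2 → no swap
j=9: A[9]=4 > 2 → no swap
final swap A[5],A[10] → [-3,-2,0,1,-1,2,6,7,10,4,5]; return 5

[-3,-2,0,1,-1,2,6,7,10,4,5]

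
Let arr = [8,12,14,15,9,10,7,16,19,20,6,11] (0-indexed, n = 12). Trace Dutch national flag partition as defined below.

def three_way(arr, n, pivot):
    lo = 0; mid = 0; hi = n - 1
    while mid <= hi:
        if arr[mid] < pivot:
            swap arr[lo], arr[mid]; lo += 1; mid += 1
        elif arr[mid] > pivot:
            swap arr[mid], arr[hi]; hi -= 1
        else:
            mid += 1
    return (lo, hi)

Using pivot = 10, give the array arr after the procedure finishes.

pivot = 10; lo=0, mid=0, hi=11
arr[mid]=8<10: swap arr[0],arr[0]; lo=1,mid=1 → [8,12,14,15,9,10,7,16,19,20,6,11]
arr[mid]=12>10: swap arr[1],arr[11]; hi=10 → [8,11,14,15,9,10,7,16,19,20,6,12]
arr[mid]=11>10: swap arr[1],arr[10]; hi=9 → [8,6,14,15,9,10,7,16,19,20,11,12]
arr[mid]=6<10: swap arr[1],arr[1]; lo=2,mid=2 → [8,6,14,15,9,10,7,16,19,20,11,12]
arr[mid]=14>10: swap arr[2],arr[9]; hi=8 → [8,6,20,15,9,10,7,16,19,14,11,12]
arr[mid]=20>10: swap arr[2],arr[8]; hi=7 → [8,6,19,15,9,10,7,16,20,14,11,12]
arr[mid]=19>10: swap arr[2],arr[7]; hi=6 → [8,6,16,15,9,10,7,19,20,14,11,12]
arr[mid]=16>10: swap arr[2],arr[6]; hi=5 → [8,6,7,15,9,10,16,19,20,14,11,12]
arr[mid]=7<10: swap arr[2],arr[2]; lo=3,mid=3 → [8,6,7,15,9,10,16,19,20,14,11,12]
arr[mid]=15>10: swap arr[3],arr[5]; hi=4 → [8,6,7,10,9,15,16,19,20,14,11,12]
arr[mid]=10=10: mid=4
arr[mid]=9<10: swap arr[3],arr[4]; lo=4,mid=5 → [8,6,7,9,10,15,16,19,20,14,11,12]
end: lo=4, hi=4; arr = [8,6,7,9,10,15,16,19,20,14,11,12]

[8,6,7,9,10,15,16,19,20,14,11,12]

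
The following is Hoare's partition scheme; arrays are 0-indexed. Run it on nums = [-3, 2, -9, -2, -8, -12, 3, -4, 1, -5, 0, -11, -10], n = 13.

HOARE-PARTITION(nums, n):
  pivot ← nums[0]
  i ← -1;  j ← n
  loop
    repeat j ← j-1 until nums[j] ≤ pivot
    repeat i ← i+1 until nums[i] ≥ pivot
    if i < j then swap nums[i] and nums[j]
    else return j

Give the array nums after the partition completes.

pivot=-3
j stops at 12 (-10), i stops at 0 (-3); swap ⇒ [-10, 2, -9, -2, -8, -12, 3, -4, 1, -5, 0, -11, -3]
j stops at 11 (-11), i stops at 1 (2); swap ⇒ [-10, -11, -9, -2, -8, -12, 3, -4, 1, -5, 0, 2, -3]
j stops at 9 (-5), i stops at 3 (-2); swap ⇒ [-10, -11, -9, -5, -8, -12, 3, -4, 1, -2, 0, 2, -3]
j stops at 7 (-4), i stops at 6 (3); swap ⇒ [-10, -11, -9, -5, -8, -12, -4, 3, 1, -2, 0, 2, -3]
j stops at 6, i stops at 7; i≥j ⇒ return 6. nums=[-10, -11, -9, -5, -8, -12, -4, 3, 1, -2, 0, 2, -3]

[-10, -11, -9, -5, -8, -12, -4, 3, 1, -2, 0, 2, -3]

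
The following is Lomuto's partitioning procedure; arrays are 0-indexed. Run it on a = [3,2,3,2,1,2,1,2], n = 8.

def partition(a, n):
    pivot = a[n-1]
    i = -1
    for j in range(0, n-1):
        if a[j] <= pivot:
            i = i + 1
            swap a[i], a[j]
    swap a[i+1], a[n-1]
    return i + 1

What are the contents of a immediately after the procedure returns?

[2,2,1,2,1,2,3,3]

pivot = a[7] = 2; i = -1
j=0: a[0]=3 > 2 → no swap
j=1: a[1]=2 ≤ 2 → i=0, swap a[0],a[1] → [2,3,3,2,1,2,1,2]
j=2: a[2]=3 > 2 → no swap
j=3: a[3]=2 ≤ 2 → i=1, swap a[1],a[3] → [2,2,3,3,1,2,1,2]
j=4: a[4]=1 ≤ 2 → i=2, swap a[2],a[4] → [2,2,1,3,3,2,1,2]
j=5: a[5]=2 ≤ 2 → i=3, swap a[3],a[5] → [2,2,1,2,3,3,1,2]
j=6: a[6]=1 ≤ 2 → i=4, swap a[4],a[6] → [2,2,1,2,1,3,3,2]
final swap a[5],a[7] → [2,2,1,2,1,2,3,3]; return 5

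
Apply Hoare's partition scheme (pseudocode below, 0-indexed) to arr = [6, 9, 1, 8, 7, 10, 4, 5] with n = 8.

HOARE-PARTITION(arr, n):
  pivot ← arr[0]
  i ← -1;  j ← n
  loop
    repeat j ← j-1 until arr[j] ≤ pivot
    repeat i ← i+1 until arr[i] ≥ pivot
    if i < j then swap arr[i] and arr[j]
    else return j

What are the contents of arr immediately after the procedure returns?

pivot=6
j stops at 7 (5), i stops at 0 (6); swap ⇒ [5, 9, 1, 8, 7, 10, 4, 6]
j stops at 6 (4), i stops at 1 (9); swap ⇒ [5, 4, 1, 8, 7, 10, 9, 6]
j stops at 2, i stops at 3; i≥j ⇒ return 2. arr=[5, 4, 1, 8, 7, 10, 9, 6]

[5, 4, 1, 8, 7, 10, 9, 6]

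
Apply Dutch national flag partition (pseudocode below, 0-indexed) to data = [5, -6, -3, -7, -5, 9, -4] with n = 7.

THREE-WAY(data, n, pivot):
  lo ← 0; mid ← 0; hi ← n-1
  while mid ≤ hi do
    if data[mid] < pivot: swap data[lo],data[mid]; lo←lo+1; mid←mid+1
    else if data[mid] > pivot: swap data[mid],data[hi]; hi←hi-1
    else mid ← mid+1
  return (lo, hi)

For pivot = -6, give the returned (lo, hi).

lo=0 mid=0 hi=6
5>-6: swap(0,6), hi=5 ⇒ [-4, -6, -3, -7, -5, 9, 5]
-4>-6: swap(0,5), hi=4 ⇒ [9, -6, -3, -7, -5, -4, 5]
9>-6: swap(0,4), hi=3 ⇒ [-5, -6, -3, -7, 9, -4, 5]
-5>-6: swap(0,3), hi=2 ⇒ [-7, -6, -3, -5, 9, -4, 5]
-7<-6: swap(0,0), lo=1 mid=1 ⇒ [-7, -6, -3, -5, 9, -4, 5]
-6=-6: mid=2
-3>-6: swap(2,2), hi=1 ⇒ [-7, -6, -3, -5, 9, -4, 5]
done. lo=1 hi=1; data=[-7, -6, -3, -5, 9, -4, 5]

(1, 1)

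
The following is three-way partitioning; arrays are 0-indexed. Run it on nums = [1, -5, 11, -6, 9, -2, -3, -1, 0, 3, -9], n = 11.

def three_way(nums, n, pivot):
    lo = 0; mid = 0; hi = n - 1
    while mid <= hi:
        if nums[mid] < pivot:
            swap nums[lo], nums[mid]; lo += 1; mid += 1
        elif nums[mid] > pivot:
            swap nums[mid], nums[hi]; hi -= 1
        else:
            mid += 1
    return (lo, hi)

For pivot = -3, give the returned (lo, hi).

(3, 3)

lo=0 mid=0 hi=10
1>-3: swap(0,10), hi=9 ⇒ [-9, -5, 11, -6, 9, -2, -3, -1, 0, 3, 1]
-9<-3: swap(0,0), lo=1 mid=1 ⇒ [-9, -5, 11, -6, 9, -2, -3, -1, 0, 3, 1]
-5<-3: swap(1,1), lo=2 mid=2 ⇒ [-9, -5, 11, -6, 9, -2, -3, -1, 0, 3, 1]
11>-3: swap(2,9), hi=8 ⇒ [-9, -5, 3, -6, 9, -2, -3, -1, 0, 11, 1]
3>-3: swap(2,8), hi=7 ⇒ [-9, -5, 0, -6, 9, -2, -3, -1, 3, 11, 1]
0>-3: swap(2,7), hi=6 ⇒ [-9, -5, -1, -6, 9, -2, -3, 0, 3, 11, 1]
-1>-3: swap(2,6), hi=5 ⇒ [-9, -5, -3, -6, 9, -2, -1, 0, 3, 11, 1]
-3=-3: mid=3
-6<-3: swap(2,3), lo=3 mid=4 ⇒ [-9, -5, -6, -3, 9, -2, -1, 0, 3, 11, 1]
9>-3: swap(4,5), hi=4 ⇒ [-9, -5, -6, -3, -2, 9, -1, 0, 3, 11, 1]
-2>-3: swap(4,4), hi=3 ⇒ [-9, -5, -6, -3, -2, 9, -1, 0, 3, 11, 1]
done. lo=3 hi=3; nums=[-9, -5, -6, -3, -2, 9, -1, 0, 3, 11, 1]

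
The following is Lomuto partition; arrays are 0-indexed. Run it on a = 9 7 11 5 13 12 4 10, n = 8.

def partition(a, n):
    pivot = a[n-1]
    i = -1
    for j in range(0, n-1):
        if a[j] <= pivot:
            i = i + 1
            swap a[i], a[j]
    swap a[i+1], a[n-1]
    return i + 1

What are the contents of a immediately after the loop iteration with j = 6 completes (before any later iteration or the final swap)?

pivot=10, i=-1
j=0: 9≤10, i=0, swap(0,0) ⇒ 9 7 11 5 13 12 4 10
j=1: 7≤10, i=1, swap(1,1) ⇒ 9 7 11 5 13 12 4 10
j=2: 11>10, skip
j=3: 5≤10, i=2, swap(2,3) ⇒ 9 7 5 11 13 12 4 10
j=4: 13>10, skip
j=5: 12>10, skip
j=6: 4≤10, i=3, swap(3,6) ⇒ 9 7 5 4 13 12 11 10
(after j=6) a = 9 7 5 4 13 12 11 10

9 7 5 4 13 12 11 10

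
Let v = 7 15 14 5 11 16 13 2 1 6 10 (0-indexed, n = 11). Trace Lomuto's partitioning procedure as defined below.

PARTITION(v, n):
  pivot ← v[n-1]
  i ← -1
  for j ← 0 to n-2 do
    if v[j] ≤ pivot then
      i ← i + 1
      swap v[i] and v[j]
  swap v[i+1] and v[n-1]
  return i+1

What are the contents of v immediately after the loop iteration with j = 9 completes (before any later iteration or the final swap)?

7 5 2 1 6 16 13 14 15 11 10

pivot=10, i=-1
j=0: 7≤10, i=0, swap(0,0) ⇒ 7 15 14 5 11 16 13 2 1 6 10
j=1: 15>10, skip
j=2: 14>10, skip
j=3: 5≤10, i=1, swap(1,3) ⇒ 7 5 14 15 11 16 13 2 1 6 10
j=4: 11>10, skip
j=5: 16>10, skip
j=6: 13>10, skip
j=7: 2≤10, i=2, swap(2,7) ⇒ 7 5 2 15 11 16 13 14 1 6 10
j=8: 1≤10, i=3, swap(3,8) ⇒ 7 5 2 1 11 16 13 14 15 6 10
j=9: 6≤10, i=4, swap(4,9) ⇒ 7 5 2 1 6 16 13 14 15 11 10
(after j=9) v = 7 5 2 1 6 16 13 14 15 11 10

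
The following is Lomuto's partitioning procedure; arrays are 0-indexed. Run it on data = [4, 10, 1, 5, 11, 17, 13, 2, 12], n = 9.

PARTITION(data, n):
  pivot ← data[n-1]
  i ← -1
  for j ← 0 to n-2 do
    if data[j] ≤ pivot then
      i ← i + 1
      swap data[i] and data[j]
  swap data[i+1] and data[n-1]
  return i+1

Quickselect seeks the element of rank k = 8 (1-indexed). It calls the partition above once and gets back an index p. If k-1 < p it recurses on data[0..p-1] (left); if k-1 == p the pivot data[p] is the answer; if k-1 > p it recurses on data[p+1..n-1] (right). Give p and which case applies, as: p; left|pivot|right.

6; right

pivot = data[8] = 12; i = -1
j=0: data[0]=4 ≤ 12 → i=0, swap data[0],data[0] (no change) → [4, 10, 1, 5, 11, 17, 13, 2, 12]
j=1: data[1]=10 ≤ 12 → i=1, swap data[1],data[1] (no change) → [4, 10, 1, 5, 11, 17, 13, 2, 12]
j=2: data[2]=1 ≤ 12 → i=2, swap data[2],data[2] (no change) → [4, 10, 1, 5, 11, 17, 13, 2, 12]
j=3: data[3]=5 ≤ 12 → i=3, swap data[3],data[3] (no change) → [4, 10, 1, 5, 11, 17, 13, 2, 12]
j=4: data[4]=11 ≤ 12 → i=4, swap data[4],data[4] (no change) → [4, 10, 1, 5, 11, 17, 13, 2, 12]
j=5: data[5]=17 > 12 → no swap
j=6: data[6]=13 > 12 → no swap
j=7: data[7]=2 ≤ 12 → i=5, swap data[5],data[7] → [4, 10, 1, 5, 11, 2, 13, 17, 12]
final swap data[6],data[8] → [4, 10, 1, 5, 11, 2, 12, 17, 13]; return 6
p = 6; k-1 = 7 > 6 ⇒ right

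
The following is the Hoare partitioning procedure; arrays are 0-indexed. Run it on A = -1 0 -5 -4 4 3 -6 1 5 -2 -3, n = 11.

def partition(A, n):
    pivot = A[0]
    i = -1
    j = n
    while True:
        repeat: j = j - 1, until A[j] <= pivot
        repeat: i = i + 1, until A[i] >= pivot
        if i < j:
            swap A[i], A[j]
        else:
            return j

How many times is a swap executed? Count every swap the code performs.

3

pivot=-1
j stops at 10 (-3), i stops at 0 (-1); swap ⇒ -3 0 -5 -4 4 3 -6 1 5 -2 -1
j stops at 9 (-2), i stops at 1 (0); swap ⇒ -3 -2 -5 -4 4 3 -6 1 5 0 -1
j stops at 6 (-6), i stops at 4 (4); swap ⇒ -3 -2 -5 -4 -6 3 4 1 5 0 -1
j stops at 4, i stops at 5; i≥j ⇒ return 4. A=-3 -2 -5 -4 -6 3 4 1 5 0 -1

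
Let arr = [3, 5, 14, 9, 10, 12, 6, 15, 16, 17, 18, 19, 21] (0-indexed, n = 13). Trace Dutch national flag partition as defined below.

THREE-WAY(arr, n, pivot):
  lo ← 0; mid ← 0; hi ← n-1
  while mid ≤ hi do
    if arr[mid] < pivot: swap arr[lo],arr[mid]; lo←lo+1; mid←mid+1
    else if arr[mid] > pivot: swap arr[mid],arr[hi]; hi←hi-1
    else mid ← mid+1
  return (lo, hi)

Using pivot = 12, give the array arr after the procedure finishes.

[3, 5, 6, 9, 10, 12, 15, 16, 17, 18, 19, 21, 14]

lo=0 mid=0 hi=12
3<12: swap(0,0), lo=1 mid=1 ⇒ [3, 5, 14, 9, 10, 12, 6, 15, 16, 17, 18, 19, 21]
5<12: swap(1,1), lo=2 mid=2 ⇒ [3, 5, 14, 9, 10, 12, 6, 15, 16, 17, 18, 19, 21]
14>12: swap(2,12), hi=11 ⇒ [3, 5, 21, 9, 10, 12, 6, 15, 16, 17, 18, 19, 14]
21>12: swap(2,11), hi=10 ⇒ [3, 5, 19, 9, 10, 12, 6, 15, 16, 17, 18, 21, 14]
19>12: swap(2,10), hi=9 ⇒ [3, 5, 18, 9, 10, 12, 6, 15, 16, 17, 19, 21, 14]
18>12: swap(2,9), hi=8 ⇒ [3, 5, 17, 9, 10, 12, 6, 15, 16, 18, 19, 21, 14]
17>12: swap(2,8), hi=7 ⇒ [3, 5, 16, 9, 10, 12, 6, 15, 17, 18, 19, 21, 14]
16>12: swap(2,7), hi=6 ⇒ [3, 5, 15, 9, 10, 12, 6, 16, 17, 18, 19, 21, 14]
15>12: swap(2,6), hi=5 ⇒ [3, 5, 6, 9, 10, 12, 15, 16, 17, 18, 19, 21, 14]
6<12: swap(2,2), lo=3 mid=3 ⇒ [3, 5, 6, 9, 10, 12, 15, 16, 17, 18, 19, 21, 14]
9<12: swap(3,3), lo=4 mid=4 ⇒ [3, 5, 6, 9, 10, 12, 15, 16, 17, 18, 19, 21, 14]
10<12: swap(4,4), lo=5 mid=5 ⇒ [3, 5, 6, 9, 10, 12, 15, 16, 17, 18, 19, 21, 14]
12=12: mid=6
done. lo=5 hi=5; arr=[3, 5, 6, 9, 10, 12, 15, 16, 17, 18, 19, 21, 14]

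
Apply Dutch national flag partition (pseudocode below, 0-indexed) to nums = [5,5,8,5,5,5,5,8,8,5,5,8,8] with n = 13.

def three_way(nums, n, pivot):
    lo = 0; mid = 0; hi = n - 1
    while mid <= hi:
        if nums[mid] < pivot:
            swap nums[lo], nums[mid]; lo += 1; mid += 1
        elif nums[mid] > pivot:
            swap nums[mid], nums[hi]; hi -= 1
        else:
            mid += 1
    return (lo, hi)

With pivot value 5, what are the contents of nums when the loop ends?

pivot = 5; lo=0, mid=0, hi=12
nums[mid]=5=5: mid=1
nums[mid]=5=5: mid=2
nums[mid]=8>5: swap nums[2],nums[12]; hi=11 → [5,5,8,5,5,5,5,8,8,5,5,8,8]
nums[mid]=8>5: swap nums[2],nums[11]; hi=10 → [5,5,8,5,5,5,5,8,8,5,5,8,8]
nums[mid]=8>5: swap nums[2],nums[10]; hi=9 → [5,5,5,5,5,5,5,8,8,5,8,8,8]
nums[mid]=5=5: mid=3
nums[mid]=5=5: mid=4
nums[mid]=5=5: mid=5
nums[mid]=5=5: mid=6
nums[mid]=5=5: mid=7
nums[mid]=8>5: swap nums[7],nums[9]; hi=8 → [5,5,5,5,5,5,5,5,8,8,8,8,8]
nums[mid]=5=5: mid=8
nums[mid]=8>5: swap nums[8],nums[8]; hi=7 → [5,5,5,5,5,5,5,5,8,8,8,8,8]
end: lo=0, hi=7; nums = [5,5,5,5,5,5,5,5,8,8,8,8,8]

[5,5,5,5,5,5,5,5,8,8,8,8,8]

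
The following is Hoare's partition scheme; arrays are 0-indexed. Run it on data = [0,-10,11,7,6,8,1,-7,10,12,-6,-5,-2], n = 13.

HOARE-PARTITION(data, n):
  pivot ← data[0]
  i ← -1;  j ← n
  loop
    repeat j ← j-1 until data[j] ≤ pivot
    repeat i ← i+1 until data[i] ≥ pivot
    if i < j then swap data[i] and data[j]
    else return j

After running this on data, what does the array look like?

pivot=0
j stops at 12 (-2), i stops at 0 (0); swap ⇒ [-2,-10,11,7,6,8,1,-7,10,12,-6,-5,0]
j stops at 11 (-5), i stops at 2 (11); swap ⇒ [-2,-10,-5,7,6,8,1,-7,10,12,-6,11,0]
j stops at 10 (-6), i stops at 3 (7); swap ⇒ [-2,-10,-5,-6,6,8,1,-7,10,12,7,11,0]
j stops at 7 (-7), i stops at 4 (6); swap ⇒ [-2,-10,-5,-6,-7,8,1,6,10,12,7,11,0]
j stops at 4, i stops at 5; i≥j ⇒ return 4. data=[-2,-10,-5,-6,-7,8,1,6,10,12,7,11,0]

[-2,-10,-5,-6,-7,8,1,6,10,12,7,11,0]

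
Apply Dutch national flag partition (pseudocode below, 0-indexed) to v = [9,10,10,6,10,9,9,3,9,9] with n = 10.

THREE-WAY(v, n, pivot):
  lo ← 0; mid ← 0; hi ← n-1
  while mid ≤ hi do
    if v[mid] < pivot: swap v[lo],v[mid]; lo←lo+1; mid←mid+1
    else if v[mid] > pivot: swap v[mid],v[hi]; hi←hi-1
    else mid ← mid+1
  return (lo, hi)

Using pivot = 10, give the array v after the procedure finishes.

[9,6,9,9,3,9,9,10,10,10]

lo=0 mid=0 hi=9
9<10: swap(0,0), lo=1 mid=1 ⇒ [9,10,10,6,10,9,9,3,9,9]
10=10: mid=2
10=10: mid=3
6<10: swap(1,3), lo=2 mid=4 ⇒ [9,6,10,10,10,9,9,3,9,9]
10=10: mid=5
9<10: swap(2,5), lo=3 mid=6 ⇒ [9,6,9,10,10,10,9,3,9,9]
9<10: swap(3,6), lo=4 mid=7 ⇒ [9,6,9,9,10,10,10,3,9,9]
3<10: swap(4,7), lo=5 mid=8 ⇒ [9,6,9,9,3,10,10,10,9,9]
9<10: swap(5,8), lo=6 mid=9 ⇒ [9,6,9,9,3,9,10,10,10,9]
9<10: swap(6,9), lo=7 mid=10 ⇒ [9,6,9,9,3,9,9,10,10,10]
done. lo=7 hi=9; v=[9,6,9,9,3,9,9,10,10,10]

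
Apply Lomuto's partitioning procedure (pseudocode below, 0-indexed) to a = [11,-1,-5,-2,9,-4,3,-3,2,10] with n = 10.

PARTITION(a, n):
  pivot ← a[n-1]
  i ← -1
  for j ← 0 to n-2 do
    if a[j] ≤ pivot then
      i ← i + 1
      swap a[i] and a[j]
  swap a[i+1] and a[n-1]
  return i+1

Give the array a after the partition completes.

[-1,-5,-2,9,-4,3,-3,2,10,11]

pivot = a[9] = 10; i = -1
j=0: a[0]=11 > 10 → no swap
j=1: a[1]=-1 ≤ 10 → i=0, swap a[0],a[1] → [-1,11,-5,-2,9,-4,3,-3,2,10]
j=2: a[2]=-5 ≤ 10 → i=1, swap a[1],a[2] → [-1,-5,11,-2,9,-4,3,-3,2,10]
j=3: a[3]=-2 ≤ 10 → i=2, swap a[2],a[3] → [-1,-5,-2,11,9,-4,3,-3,2,10]
j=4: a[4]=9 ≤ 10 → i=3, swap a[3],a[4] → [-1,-5,-2,9,11,-4,3,-3,2,10]
j=5: a[5]=-4 ≤ 10 → i=4, swap a[4],a[5] → [-1,-5,-2,9,-4,11,3,-3,2,10]
j=6: a[6]=3 ≤ 10 → i=5, swap a[5],a[6] → [-1,-5,-2,9,-4,3,11,-3,2,10]
j=7: a[7]=-3 ≤ 10 → i=6, swap a[6],a[7] → [-1,-5,-2,9,-4,3,-3,11,2,10]
j=8: a[8]=2 ≤ 10 → i=7, swap a[7],a[8] → [-1,-5,-2,9,-4,3,-3,2,11,10]
final swap a[8],a[9] → [-1,-5,-2,9,-4,3,-3,2,10,11]; return 8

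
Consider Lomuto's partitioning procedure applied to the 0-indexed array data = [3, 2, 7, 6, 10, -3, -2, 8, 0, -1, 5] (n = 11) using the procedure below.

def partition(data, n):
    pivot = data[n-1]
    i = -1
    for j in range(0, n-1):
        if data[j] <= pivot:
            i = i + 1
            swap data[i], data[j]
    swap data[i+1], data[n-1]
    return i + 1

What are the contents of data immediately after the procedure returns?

pivot = data[10] = 5; i = -1
j=0: data[0]=3 ≤ 5 → i=0, swap data[0],data[0] (no change) → [3, 2, 7, 6, 10, -3, -2, 8, 0, -1, 5]
j=1: data[1]=2 ≤ 5 → i=1, swap data[1],data[1] (no change) → [3, 2, 7, 6, 10, -3, -2, 8, 0, -1, 5]
j=2: data[2]=7 > 5 → no swap
j=3: data[3]=6 > 5 → no swap
j=4: data[4]=10 > 5 → no swap
j=5: data[5]=-3 ≤ 5 → i=2, swap data[2],data[5] → [3, 2, -3, 6, 10, 7, -2, 8, 0, -1, 5]
j=6: data[6]=-2 ≤ 5 → i=3, swap data[3],data[6] → [3, 2, -3, -2, 10, 7, 6, 8, 0, -1, 5]
j=7: data[7]=8 > 5 → no swap
j=8: data[8]=0 ≤ 5 → i=4, swap data[4],data[8] → [3, 2, -3, -2, 0, 7, 6, 8, 10, -1, 5]
j=9: data[9]=-1 ≤ 5 → i=5, swap data[5],data[9] → [3, 2, -3, -2, 0, -1, 6, 8, 10, 7, 5]
final swap data[6],data[10] → [3, 2, -3, -2, 0, -1, 5, 8, 10, 7, 6]; return 6

[3, 2, -3, -2, 0, -1, 5, 8, 10, 7, 6]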